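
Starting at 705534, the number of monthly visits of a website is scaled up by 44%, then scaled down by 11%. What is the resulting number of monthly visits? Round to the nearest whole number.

904212

Each change multiplies by a factor: 1.44 × 0.89 = 1.2816.
705534 × 1.2816 = 904212.3744 ≈ 904212.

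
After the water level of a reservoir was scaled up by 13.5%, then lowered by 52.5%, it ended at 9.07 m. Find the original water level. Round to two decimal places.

The overall multiplier applied was 1.135 × 0.475 = 0.539125.
So the original water level was 9.07 ÷ 0.539125 ≈ 16.82 m.

16.82 m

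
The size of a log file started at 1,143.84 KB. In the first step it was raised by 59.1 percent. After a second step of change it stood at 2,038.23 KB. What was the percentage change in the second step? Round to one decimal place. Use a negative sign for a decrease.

After the first step: 1,143.84 × 1.591 = 1819.84944.
Second-step multiplier: 2,038.23 ÷ 1819.84944 ≈ 1.12.
That is a change of 12.0%.

12.0%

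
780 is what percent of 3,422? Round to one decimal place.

780 ÷ 3,422 ≈ 22.8%.

22.8%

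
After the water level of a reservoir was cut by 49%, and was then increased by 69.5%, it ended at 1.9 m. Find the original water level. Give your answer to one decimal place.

The overall multiplier applied was 0.51 × 1.695 = 0.86445.
So the original water level was 1.9 ÷ 0.86445 ≈ 2.2 m.

2.2 m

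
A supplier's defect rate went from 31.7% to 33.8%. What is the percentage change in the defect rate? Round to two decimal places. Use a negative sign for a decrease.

6.62%

The change is 33.8 − 31.7 = 2.1 percentage points.
Relative to the original 31.7%, that is 2.1 ÷ 31.7 ≈ 6.62%.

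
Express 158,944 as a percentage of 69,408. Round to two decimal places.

158,944 ÷ 69,408 ≈ 229.00%.

229.00%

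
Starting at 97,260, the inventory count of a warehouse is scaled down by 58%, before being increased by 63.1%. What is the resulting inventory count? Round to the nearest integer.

58% decrease: 97,260 × 0.42 = 40849.2.
After the 63.1% increase: 40849.2 × 1.631 = 66625.0452 ≈ 66,625.

66,625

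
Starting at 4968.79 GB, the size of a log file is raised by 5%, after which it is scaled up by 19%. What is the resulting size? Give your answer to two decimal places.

After the 5% increase: 4968.79 × 1.05 = 5217.2295.
19% increase: 5217.2295 × 1.19 = 6208.503105 ≈ 6208.50.

6208.50 GB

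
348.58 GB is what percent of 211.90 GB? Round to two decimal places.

348.58 GB ÷ 211.90 GB ≈ 164.50%.

164.50%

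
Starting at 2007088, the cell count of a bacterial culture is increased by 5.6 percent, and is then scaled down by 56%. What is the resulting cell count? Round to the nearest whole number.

5.6% increase: 2007088 × 1.056 = 2119484.928.
56% decrease: 2119484.928 × 0.44 = 932573.36832 ≈ 932573.

932573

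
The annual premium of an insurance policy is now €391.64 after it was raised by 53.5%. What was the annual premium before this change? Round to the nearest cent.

€255.14

The overall multiplier applied was 1.535.
So the original annual premium was €391.64 ÷ 1.535 ≈ €255.14.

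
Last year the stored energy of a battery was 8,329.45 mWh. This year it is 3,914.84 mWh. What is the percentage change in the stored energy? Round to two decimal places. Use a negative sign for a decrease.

-53.00%

Change: 3,914.84 − 8,329.45 = -4,414.61.
Relative to the original: -4,414.61 ÷ 8,329.45 ≈ -53.00%.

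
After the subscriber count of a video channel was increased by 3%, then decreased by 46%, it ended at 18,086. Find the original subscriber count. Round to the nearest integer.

Undoing the 46% decrease: 18,086 ÷ 0.54 ≈ 33492.592593.
Undoing the 3% increase: 33492.592593 ÷ 1.03 ≈ 32,517.

32,517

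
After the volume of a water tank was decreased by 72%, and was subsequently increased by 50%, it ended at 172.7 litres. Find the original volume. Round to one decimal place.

411.2 litres

The overall multiplier applied was 0.28 × 1.5 = 0.42.
So the original volume was 172.7 ÷ 0.42 ≈ 411.2 litres.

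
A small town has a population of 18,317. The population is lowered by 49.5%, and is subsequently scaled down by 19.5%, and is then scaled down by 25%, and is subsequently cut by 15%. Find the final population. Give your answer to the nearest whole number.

49.5% decrease: 18,317 × 0.505 = 9250.085.
Apply the 19.5% decrease: 9250.085 × 0.805 = 7446.318425.
25% decrease: 7446.318425 × 0.75 = 5584.73881875.
Apply the 15% decrease: 5584.73881875 × 0.85 = 4747.0279959375 ≈ 4,747.

4,747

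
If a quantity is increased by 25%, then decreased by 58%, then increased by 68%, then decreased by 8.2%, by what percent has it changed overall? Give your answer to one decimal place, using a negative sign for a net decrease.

-19.0%

A 25% increase multiplies by 1.25.
Then a 58% decrease: 1.25 × 0.42 = 0.525.
Then a 68% increase: 0.525 × 1.68 = 0.882.
Then an 8.2% decrease: 0.882 × 0.918 = 0.809676.
Overall factor 0.809676, i.e. -19.0%.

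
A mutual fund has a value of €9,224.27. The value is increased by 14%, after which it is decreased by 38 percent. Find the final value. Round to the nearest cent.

After the 14% increase: €9,224.27 × 1.14 = €10515.6678.
Apply the 38% decrease: €10515.6678 × 0.62 = €6519.714036 ≈ €6,519.71.

€6,519.71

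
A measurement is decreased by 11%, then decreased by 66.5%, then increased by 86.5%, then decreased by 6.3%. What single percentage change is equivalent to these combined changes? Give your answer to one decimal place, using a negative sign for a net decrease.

-47.9%

An 11% decrease multiplies by 0.89.
Then a 66.5% decrease: 0.89 × 0.335 = 0.29815.
Then an 86.5% increase: 0.29815 × 1.865 = 0.55604975.
Then a 6.3% decrease: 0.55604975 × 0.937 = 0.52101861575.
Overall factor 0.52101861575, i.e. -47.9%.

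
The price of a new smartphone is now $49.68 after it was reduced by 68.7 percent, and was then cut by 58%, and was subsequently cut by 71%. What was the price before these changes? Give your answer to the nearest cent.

The overall multiplier applied was 0.313 × 0.42 × 0.29 = 0.0381234.
So the original price was $49.68 ÷ 0.0381234 ≈ $1,303.14.

$1,303.14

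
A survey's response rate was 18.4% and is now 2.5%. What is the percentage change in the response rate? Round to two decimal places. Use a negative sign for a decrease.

-86.41%

The change is 2.5 − 18.4 = -15.9 percentage points.
Relative to the original 18.4%, that is -15.9 ÷ 18.4 ≈ -86.41%.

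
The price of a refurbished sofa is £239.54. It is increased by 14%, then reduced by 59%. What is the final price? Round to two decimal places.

14% increase: £239.54 × 1.14 = £273.0756.
After the 59% decrease: £273.0756 × 0.41 = £111.960996 ≈ £111.96.

£111.96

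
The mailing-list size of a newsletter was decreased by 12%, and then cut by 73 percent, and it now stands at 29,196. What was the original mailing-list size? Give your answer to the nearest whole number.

122,879

The overall multiplier applied was 0.88 × 0.27 = 0.2376.
So the original mailing-list size was 29,196 ÷ 0.2376 ≈ 122,879.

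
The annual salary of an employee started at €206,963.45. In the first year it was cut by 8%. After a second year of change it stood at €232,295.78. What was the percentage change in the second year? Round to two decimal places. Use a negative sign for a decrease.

22.00%

After the first year: €206,963.45 × 0.92 = €190406.374.
Second-year multiplier: €232,295.78 ÷ €190406.374 ≈ 1.22.
That is a change of 22.00%.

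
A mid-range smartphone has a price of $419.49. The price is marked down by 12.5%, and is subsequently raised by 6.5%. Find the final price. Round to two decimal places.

Apply the 12.5% decrease: $419.49 × 0.875 = $367.05375.
After the 6.5% increase: $367.05375 × 1.065 = $390.91224375 ≈ $390.91.

$390.91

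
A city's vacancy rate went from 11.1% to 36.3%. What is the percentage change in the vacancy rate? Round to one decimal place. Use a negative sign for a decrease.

227.0%

The change is 36.3 − 11.1 = 25.2 percentage points.
Relative to the original 11.1%, that is 25.2 ÷ 11.1 ≈ 227.0%.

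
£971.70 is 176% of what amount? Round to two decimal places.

£552.10

£971.70 ÷ 1.76 ≈ £552.10.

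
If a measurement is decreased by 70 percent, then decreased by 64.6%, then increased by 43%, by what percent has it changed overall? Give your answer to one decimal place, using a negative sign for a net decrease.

The combined multiplier is 0.3 × 0.354 × 1.43 = 0.151866.
That corresponds to a decrease of 84.8%.

-84.8%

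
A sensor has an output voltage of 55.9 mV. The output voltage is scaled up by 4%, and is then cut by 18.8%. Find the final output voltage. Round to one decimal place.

47.2 mV

Each change multiplies by a factor: 1.04 × 0.812 = 0.84448.
55.9 × 0.84448 = 47.206432 ≈ 47.2.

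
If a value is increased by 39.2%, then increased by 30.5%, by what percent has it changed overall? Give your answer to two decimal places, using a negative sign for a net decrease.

The combined multiplier is 1.392 × 1.305 = 1.81656.
That corresponds to an increase of 81.66%.

81.66%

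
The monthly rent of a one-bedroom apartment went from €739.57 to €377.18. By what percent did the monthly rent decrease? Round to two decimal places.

49.00%

Change: €377.18 − €739.57 = -€362.39.
Relative to the original: -€362.39 ÷ €739.57 ≈ -49.00%.
So the monthly rent decreased by 49.00%.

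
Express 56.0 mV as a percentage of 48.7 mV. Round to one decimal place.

56.0 mV ÷ 48.7 mV ≈ 115.0%.

115.0%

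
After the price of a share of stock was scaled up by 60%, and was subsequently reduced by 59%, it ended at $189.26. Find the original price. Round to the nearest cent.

The overall multiplier applied was 1.6 × 0.41 = 0.656.
So the original price was $189.26 ÷ 0.656 ≈ $288.51.

$288.51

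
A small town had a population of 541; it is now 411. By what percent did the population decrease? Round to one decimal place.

24.0%

Change: 411 − 541 = -130.
Relative to the original: -130 ÷ 541 ≈ -24.0%.
So the population decreased by 24.0%.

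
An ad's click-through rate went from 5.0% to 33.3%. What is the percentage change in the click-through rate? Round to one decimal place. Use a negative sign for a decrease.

566.0%

The change is 33.3 − 5.0 = 28.3 percentage points.
Relative to the original 5.0%, that is 28.3 ÷ 5.0 = 566.0%.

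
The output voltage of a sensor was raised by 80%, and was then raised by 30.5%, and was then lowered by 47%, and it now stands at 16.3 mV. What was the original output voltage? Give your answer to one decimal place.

The overall multiplier applied was 1.8 × 1.305 × 0.53 = 1.24497.
So the original output voltage was 16.3 ÷ 1.24497 ≈ 13.1 mV.

13.1 mV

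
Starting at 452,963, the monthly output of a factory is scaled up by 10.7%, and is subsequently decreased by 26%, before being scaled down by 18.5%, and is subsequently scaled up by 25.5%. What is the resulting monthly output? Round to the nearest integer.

Each change multiplies by a factor: 1.107 × 0.74 × 0.815 × 1.255 = 0.8378777835.
452,963 × 0.8378777835 = 379527.6344475105 ≈ 379,528.

379,528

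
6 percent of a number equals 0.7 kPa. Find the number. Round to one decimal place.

11.7 kPa

0.7 kPa ÷ 0.06 ≈ 11.7 kPa.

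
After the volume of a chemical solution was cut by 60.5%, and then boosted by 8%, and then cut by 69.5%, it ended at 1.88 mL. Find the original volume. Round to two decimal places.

14.45 mL

Undoing the 69.5% decrease: 1.88 ÷ 0.305 ≈ 6.163934.
Undoing the 8% increase: 6.163934 ÷ 1.08 ≈ 5.707346.
Undoing the 60.5% decrease: 5.707346 ÷ 0.395 ≈ 14.45 mL.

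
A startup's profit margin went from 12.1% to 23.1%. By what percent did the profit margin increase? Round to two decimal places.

The change is 23.1 − 12.1 = 11.0 percentage points.
Relative to the original 12.1%, that is 11.0 ÷ 12.1 ≈ 90.91%.
So the profit margin rose by 90.91%.

90.91%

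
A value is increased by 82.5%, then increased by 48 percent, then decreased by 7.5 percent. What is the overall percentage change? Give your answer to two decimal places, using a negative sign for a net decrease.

The combined multiplier is 1.825 × 1.48 × 0.925 = 2.498425.
That corresponds to an increase of 149.84%.

149.84%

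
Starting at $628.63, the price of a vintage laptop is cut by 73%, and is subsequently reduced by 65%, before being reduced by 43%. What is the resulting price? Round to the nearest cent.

$33.86

Each change multiplies by a factor: 0.27 × 0.35 × 0.57 = 0.053865.
$628.63 × 0.053865 = $33.86115495 ≈ $33.86.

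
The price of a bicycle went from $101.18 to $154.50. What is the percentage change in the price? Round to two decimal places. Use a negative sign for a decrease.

52.70%

Change: $154.50 − $101.18 = $53.32.
Relative to the original: $53.32 ÷ $101.18 ≈ 52.70%.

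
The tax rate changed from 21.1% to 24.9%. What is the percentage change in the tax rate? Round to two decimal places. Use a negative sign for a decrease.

The change is 24.9 − 21.1 = 3.8 percentage points.
Relative to the original 21.1%, that is 3.8 ÷ 21.1 ≈ 18.01%.

18.01%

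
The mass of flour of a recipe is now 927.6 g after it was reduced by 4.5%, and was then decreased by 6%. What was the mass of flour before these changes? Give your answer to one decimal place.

1,033.3 g

Undoing the 6% decrease: 927.6 ÷ 0.94 ≈ 986.808511.
Undoing the 4.5% decrease: 986.808511 ÷ 0.955 ≈ 1,033.3 g.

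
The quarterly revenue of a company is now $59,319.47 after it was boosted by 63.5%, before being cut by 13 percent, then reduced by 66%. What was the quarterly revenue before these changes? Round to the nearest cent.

$122,653.89

Undoing the 66% decrease: $59,319.47 ÷ 0.34 ≈ $174469.029412.
Undoing the 13% decrease: $174469.029412 ÷ 0.87 ≈ $200539.114267.
Undoing the 63.5% increase: $200539.114267 ÷ 1.635 ≈ $122,653.89.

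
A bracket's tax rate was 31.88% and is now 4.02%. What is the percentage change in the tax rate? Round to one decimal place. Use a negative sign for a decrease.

-87.4%

The change is 4.02 − 31.88 = -27.86 percentage points.
Relative to the original 31.88%, that is -27.86 ÷ 31.88 ≈ -87.4%.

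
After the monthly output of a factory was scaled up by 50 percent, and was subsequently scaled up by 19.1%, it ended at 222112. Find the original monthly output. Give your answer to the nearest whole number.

Undoing the 19.1% increase: 222112 ÷ 1.191 ≈ 186492.02351.
Undoing the 50% increase: 186492.02351 ÷ 1.5 ≈ 124328.

124328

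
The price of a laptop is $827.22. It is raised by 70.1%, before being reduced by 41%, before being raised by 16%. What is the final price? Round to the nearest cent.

Apply the 70.1% increase: $827.22 × 1.701 = $1407.10122.
After the 41% decrease: $1407.10122 × 0.59 = $830.1897198.
Apply the 16% increase: $830.1897198 × 1.16 = $963.020074968 ≈ $963.02.

$963.02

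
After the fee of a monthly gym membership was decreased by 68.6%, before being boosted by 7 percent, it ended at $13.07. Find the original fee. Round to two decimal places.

Undoing the 7% increase: $13.07 ÷ 1.07 ≈ $12.214953.
Undoing the 68.6% decrease: $12.214953 ÷ 0.314 ≈ $38.90.

$38.90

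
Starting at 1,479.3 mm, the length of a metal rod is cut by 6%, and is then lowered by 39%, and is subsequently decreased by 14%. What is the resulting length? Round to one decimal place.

Each change multiplies by a factor: 0.94 × 0.61 × 0.86 = 0.493124.
1,479.3 × 0.493124 = 729.4783332 ≈ 729.5.

729.5 mm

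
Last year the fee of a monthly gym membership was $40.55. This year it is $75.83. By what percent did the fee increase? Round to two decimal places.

Change: $75.83 − $40.55 = $35.28.
Relative to the original: $35.28 ÷ $40.55 ≈ 87.00%.
So the fee increased by 87.00%.

87.00%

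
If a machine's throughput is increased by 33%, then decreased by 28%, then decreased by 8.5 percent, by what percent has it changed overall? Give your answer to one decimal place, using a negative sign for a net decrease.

The combined multiplier is 1.33 × 0.72 × 0.915 = 0.876204.
That corresponds to a decrease of 12.4%.

-12.4%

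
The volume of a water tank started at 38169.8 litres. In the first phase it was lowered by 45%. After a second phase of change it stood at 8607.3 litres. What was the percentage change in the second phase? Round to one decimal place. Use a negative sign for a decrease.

-59.0%

After the first phase: 38169.8 × 0.55 = 20993.39.
Second-phase multiplier: 8607.3 ÷ 20993.39 ≈ 0.41.
That is a change of -59.0%.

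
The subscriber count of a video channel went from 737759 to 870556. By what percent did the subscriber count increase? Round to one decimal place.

Change: 870556 − 737759 = 132797.
Relative to the original: 132797 ÷ 737759 ≈ 18.0%.
So the subscriber count increased by 18.0%.

18.0%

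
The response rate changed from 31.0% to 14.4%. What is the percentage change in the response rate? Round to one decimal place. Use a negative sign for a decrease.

The change is 14.4 − 31.0 = -16.6 percentage points.
Relative to the original 31.0%, that is -16.6 ÷ 31.0 ≈ -53.5%.

-53.5%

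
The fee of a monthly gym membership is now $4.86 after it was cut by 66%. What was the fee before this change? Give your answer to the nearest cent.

$14.29

The overall multiplier applied was 0.34.
So the original fee was $4.86 ÷ 0.34 ≈ $14.29.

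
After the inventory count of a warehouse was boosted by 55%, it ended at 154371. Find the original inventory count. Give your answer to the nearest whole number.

99594

The overall multiplier applied was 1.55.
So the original inventory count was 154371 ÷ 1.55 ≈ 99594.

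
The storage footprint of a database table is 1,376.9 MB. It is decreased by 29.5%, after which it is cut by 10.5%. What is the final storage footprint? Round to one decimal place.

868.8 MB

Apply the 29.5% decrease: 1,376.9 × 0.705 = 970.7145.
Apply the 10.5% decrease: 970.7145 × 0.895 = 868.7894775 ≈ 868.8.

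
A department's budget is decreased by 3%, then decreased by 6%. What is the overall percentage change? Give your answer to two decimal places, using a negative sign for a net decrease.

The combined multiplier is 0.97 × 0.94 = 0.9118.
That corresponds to a decrease of 8.82%.

-8.82%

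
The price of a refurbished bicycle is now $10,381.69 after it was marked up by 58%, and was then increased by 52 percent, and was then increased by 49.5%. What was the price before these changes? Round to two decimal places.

$2,891.52

Undoing the 49.5% increase: $10,381.69 ÷ 1.495 ≈ $6944.274247.
Undoing the 52% increase: $6944.274247 ÷ 1.52 ≈ $4568.601478.
Undoing the 58% increase: $4568.601478 ÷ 1.58 ≈ $2,891.52.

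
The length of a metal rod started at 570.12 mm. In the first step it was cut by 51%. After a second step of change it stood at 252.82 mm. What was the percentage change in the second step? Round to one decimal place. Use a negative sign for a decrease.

-9.5%

After the first step: 570.12 × 0.49 = 279.3588.
Second-step multiplier: 252.82 ÷ 279.3588 ≈ 0.905.
That is a change of -9.5%.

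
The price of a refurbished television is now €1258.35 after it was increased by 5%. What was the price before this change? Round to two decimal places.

The overall multiplier applied was 1.05.
So the original price was €1258.35 ÷ 1.05 ≈ €1198.43.

€1198.43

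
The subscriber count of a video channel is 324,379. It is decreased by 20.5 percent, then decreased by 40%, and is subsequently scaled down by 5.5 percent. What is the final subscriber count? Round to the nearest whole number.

146,219

Each change multiplies by a factor: 0.795 × 0.6 × 0.945 = 0.450765.
324,379 × 0.450765 = 146218.699935 ≈ 146,219.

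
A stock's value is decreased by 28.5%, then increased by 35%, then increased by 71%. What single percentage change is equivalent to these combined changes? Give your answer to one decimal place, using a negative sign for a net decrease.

The combined multiplier is 0.715 × 1.35 × 1.71 = 1.6505775.
That corresponds to an increase of 65.1%.

65.1%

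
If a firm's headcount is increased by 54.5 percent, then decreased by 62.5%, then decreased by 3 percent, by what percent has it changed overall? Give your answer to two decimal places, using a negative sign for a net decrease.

-43.80%

A 54.5% increase multiplies by 1.545.
Then a 62.5% decrease: 1.545 × 0.375 = 0.579375.
Then a 3% decrease: 0.579375 × 0.97 = 0.56199375.
Overall factor 0.56199375, i.e. -43.80%.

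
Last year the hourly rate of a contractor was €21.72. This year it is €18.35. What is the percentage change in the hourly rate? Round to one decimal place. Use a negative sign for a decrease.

Change: €18.35 − €21.72 = -€3.37.
Relative to the original: -€3.37 ÷ €21.72 ≈ -15.5%.

-15.5%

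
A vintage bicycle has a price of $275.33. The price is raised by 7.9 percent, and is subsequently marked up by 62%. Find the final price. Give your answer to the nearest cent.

Apply the 7.9% increase: $275.33 × 1.079 = $297.08107.
After the 62% increase: $297.08107 × 1.62 = $481.2713334 ≈ $481.27.

$481.27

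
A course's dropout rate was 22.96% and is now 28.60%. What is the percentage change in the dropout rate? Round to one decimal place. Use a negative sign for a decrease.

The change is 28.60 − 22.96 = 5.64 percentage points.
Relative to the original 22.96%, that is 5.64 ÷ 22.96 ≈ 24.6%.

24.6%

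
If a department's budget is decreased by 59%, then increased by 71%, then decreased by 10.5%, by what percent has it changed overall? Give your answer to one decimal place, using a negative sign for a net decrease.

A 59% decrease multiplies by 0.41.
Then a 71% increase: 0.41 × 1.71 = 0.7011.
Then a 10.5% decrease: 0.7011 × 0.895 = 0.6274845.
Overall factor 0.6274845, i.e. -37.3%.

-37.3%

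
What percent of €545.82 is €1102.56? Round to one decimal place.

202.0%

€1102.56 ÷ €545.82 ≈ 202.0%.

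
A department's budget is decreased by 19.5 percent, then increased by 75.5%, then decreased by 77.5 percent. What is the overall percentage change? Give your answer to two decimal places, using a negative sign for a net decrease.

A 19.5% decrease multiplies by 0.805.
Then a 75.5% increase: 0.805 × 1.755 = 1.412775.
Then a 77.5% decrease: 1.412775 × 0.225 = 0.317874375.
Overall factor 0.317874375, i.e. -68.21%.

-68.21%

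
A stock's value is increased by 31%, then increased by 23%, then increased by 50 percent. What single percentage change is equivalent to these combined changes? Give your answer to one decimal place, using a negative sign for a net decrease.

141.7%

The combined multiplier is 1.31 × 1.23 × 1.5 = 2.41695.
That corresponds to an increase of 141.7%.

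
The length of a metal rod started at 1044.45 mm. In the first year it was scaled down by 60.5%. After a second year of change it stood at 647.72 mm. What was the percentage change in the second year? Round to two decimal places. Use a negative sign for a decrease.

After the first year: 1044.45 × 0.395 = 412.55775.
Second-year multiplier: 647.72 ÷ 412.55775 ≈ 1.570011.
That is a change of 57.00%.

57.00%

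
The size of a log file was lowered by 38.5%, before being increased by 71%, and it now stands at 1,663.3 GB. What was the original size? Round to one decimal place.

1,581.6 GB

Undoing the 71% increase: 1,663.3 ÷ 1.71 ≈ 972.690058.
Undoing the 38.5% decrease: 972.690058 ÷ 0.615 ≈ 1,581.6 GB.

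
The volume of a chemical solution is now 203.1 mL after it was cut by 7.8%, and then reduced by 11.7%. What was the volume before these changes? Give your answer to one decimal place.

249.5 mL

Undoing the 11.7% decrease: 203.1 ÷ 0.883 ≈ 230.011325.
Undoing the 7.8% decrease: 230.011325 ÷ 0.922 ≈ 249.5 mL.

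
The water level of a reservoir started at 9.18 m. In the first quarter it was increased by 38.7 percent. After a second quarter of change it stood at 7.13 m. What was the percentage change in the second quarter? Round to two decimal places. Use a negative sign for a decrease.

-44.00%

After the first quarter: 9.18 × 1.387 = 12.73266.
Second-quarter multiplier: 7.13 ÷ 12.73266 ≈ 0.559977.
That is a change of -44.00%.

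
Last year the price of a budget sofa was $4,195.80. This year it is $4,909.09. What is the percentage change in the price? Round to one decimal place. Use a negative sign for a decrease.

17.0%

Change: $4,909.09 − $4,195.80 = $713.29.
Relative to the original: $713.29 ÷ $4,195.80 ≈ 17.0%.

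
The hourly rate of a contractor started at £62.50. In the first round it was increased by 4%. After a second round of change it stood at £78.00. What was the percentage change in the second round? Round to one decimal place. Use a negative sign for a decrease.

20.0%

After the first round: £62.50 × 1.04 = £65.
Second-round multiplier: £78.00 ÷ £65 ≈ 1.2.
That is a change of 20.0%.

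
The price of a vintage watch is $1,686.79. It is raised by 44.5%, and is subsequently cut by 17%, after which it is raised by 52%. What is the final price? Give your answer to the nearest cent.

$3,075.04

Each change multiplies by a factor: 1.445 × 0.83 × 1.52 = 1.823012.
$1,686.79 × 1.823012 = $3075.03841148 ≈ $3,075.04.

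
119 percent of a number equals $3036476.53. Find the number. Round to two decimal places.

$2551660.95

$3036476.53 ÷ 1.19 ≈ $2551660.95.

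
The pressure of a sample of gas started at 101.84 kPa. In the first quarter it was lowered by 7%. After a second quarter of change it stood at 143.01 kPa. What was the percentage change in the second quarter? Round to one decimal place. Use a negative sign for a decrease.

After the first quarter: 101.84 × 0.93 = 94.7112.
Second-quarter multiplier: 143.01 ÷ 94.7112 ≈ 1.50996.
That is a change of 51.0%.

51.0%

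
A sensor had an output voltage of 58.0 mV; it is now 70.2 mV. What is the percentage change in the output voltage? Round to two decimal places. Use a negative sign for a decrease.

Change: 70.2 − 58.0 = 12.2.
Relative to the original: 12.2 ÷ 58.0 ≈ 21.03%.

21.03%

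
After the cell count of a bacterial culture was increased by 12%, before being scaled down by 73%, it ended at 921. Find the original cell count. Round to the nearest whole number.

3,046

Undoing the 73% decrease: 921 ÷ 0.27 ≈ 3411.111111.
Undoing the 12% increase: 3411.111111 ÷ 1.12 ≈ 3,046.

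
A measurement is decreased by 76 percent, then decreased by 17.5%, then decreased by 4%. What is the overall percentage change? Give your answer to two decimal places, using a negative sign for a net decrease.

A 76% decrease multiplies by 0.24.
Then a 17.5% decrease: 0.24 × 0.825 = 0.198.
Then a 4% decrease: 0.198 × 0.96 = 0.19008.
Overall factor 0.19008, i.e. -80.99%.

-80.99%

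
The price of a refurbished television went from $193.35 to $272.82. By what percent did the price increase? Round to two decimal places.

Change: $272.82 − $193.35 = $79.47.
Relative to the original: $79.47 ÷ $193.35 ≈ 41.10%.
So the price increased by 41.10%.

41.10%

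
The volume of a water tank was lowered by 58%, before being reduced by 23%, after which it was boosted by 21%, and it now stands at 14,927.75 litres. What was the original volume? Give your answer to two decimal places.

38,147.75 litres

The overall multiplier applied was 0.42 × 0.77 × 1.21 = 0.391314.
So the original volume was 14,927.75 ÷ 0.391314 ≈ 38,147.75 litres.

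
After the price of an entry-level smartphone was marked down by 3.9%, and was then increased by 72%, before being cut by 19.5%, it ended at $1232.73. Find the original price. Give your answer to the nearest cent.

Undoing the 19.5% decrease: $1232.73 ÷ 0.805 ≈ $1531.341615.
Undoing the 72% increase: $1531.341615 ÷ 1.72 ≈ $890.314892.
Undoing the 3.9% decrease: $890.314892 ÷ 0.961 ≈ $926.45.

$926.45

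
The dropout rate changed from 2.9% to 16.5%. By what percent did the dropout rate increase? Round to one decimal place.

The change is 16.5 − 2.9 = 13.6 percentage points.
Relative to the original 2.9%, that is 13.6 ÷ 2.9 ≈ 469.0%.
So the dropout rate rose by 469.0%.

469.0%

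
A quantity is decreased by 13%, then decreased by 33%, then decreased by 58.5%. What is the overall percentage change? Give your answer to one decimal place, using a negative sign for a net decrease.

-75.8%

A 13% decrease multiplies by 0.87.
Then a 33% decrease: 0.87 × 0.67 = 0.5829.
Then a 58.5% decrease: 0.5829 × 0.415 = 0.2419035.
Overall factor 0.2419035, i.e. -75.8%.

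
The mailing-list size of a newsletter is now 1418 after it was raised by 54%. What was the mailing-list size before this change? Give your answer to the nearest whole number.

921

The overall multiplier applied was 1.54.
So the original mailing-list size was 1418 ÷ 1.54 ≈ 921.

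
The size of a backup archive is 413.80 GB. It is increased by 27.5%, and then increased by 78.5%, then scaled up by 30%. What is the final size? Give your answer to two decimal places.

1224.28 GB

After the 27.5% increase: 413.80 × 1.275 = 527.595.
78.5% increase: 527.595 × 1.785 = 941.757075.
Apply the 30% increase: 941.757075 × 1.3 = 1224.2841975 ≈ 1224.28.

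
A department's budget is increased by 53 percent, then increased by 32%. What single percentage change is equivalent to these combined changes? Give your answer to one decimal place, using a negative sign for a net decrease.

The combined multiplier is 1.53 × 1.32 = 2.0196.
That corresponds to an increase of 102.0%.

102.0%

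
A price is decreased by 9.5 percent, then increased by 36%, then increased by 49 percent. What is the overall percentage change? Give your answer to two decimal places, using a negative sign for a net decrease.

A 9.5% decrease multiplies by 0.905.
Then a 36% increase: 0.905 × 1.36 = 1.2308.
Then a 49% increase: 1.2308 × 1.49 = 1.833892.
Overall factor 1.833892, i.e. 83.39%.

83.39%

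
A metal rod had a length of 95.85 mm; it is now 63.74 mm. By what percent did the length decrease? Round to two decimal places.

Change: 63.74 − 95.85 = -32.11.
Relative to the original: -32.11 ÷ 95.85 ≈ -33.50%.
So the length decreased by 33.50%.

33.50%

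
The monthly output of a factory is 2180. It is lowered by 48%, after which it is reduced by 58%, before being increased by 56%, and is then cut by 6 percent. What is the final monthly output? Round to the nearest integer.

48% decrease: 2180 × 0.52 = 1133.6.
After the 58% decrease: 1133.6 × 0.42 = 476.112.
56% increase: 476.112 × 1.56 = 742.73472.
Apply the 6% decrease: 742.73472 × 0.94 = 698.1706368 ≈ 698.

698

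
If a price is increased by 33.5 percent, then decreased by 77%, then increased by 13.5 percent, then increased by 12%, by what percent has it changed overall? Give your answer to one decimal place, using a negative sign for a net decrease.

-61.0%

The combined multiplier is 1.335 × 0.23 × 1.135 × 1.12 = 0.39032196.
That corresponds to a decrease of 61.0%.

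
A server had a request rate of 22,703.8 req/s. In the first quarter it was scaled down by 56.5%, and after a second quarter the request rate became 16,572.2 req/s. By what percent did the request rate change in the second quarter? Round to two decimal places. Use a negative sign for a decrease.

67.80%

After the first quarter: 22,703.8 × 0.435 = 9876.153.
Second-quarter multiplier: 16,572.2 ÷ 9876.153 ≈ 1.678002.
That is a change of 67.80%.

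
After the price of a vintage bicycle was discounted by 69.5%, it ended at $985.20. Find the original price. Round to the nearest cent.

$3230.16

The overall multiplier applied was 0.305.
So the original price was $985.20 ÷ 0.305 ≈ $3230.16.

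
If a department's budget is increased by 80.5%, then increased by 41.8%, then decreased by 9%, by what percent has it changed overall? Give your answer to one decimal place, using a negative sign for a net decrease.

The combined multiplier is 1.805 × 1.418 × 0.91 = 2.3291359.
That corresponds to an increase of 132.9%.

132.9%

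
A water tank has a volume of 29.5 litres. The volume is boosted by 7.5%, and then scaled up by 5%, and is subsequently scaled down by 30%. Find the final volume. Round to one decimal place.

23.3 litres

Each change multiplies by a factor: 1.075 × 1.05 × 0.7 = 0.790125.
29.5 × 0.790125 = 23.3086875 ≈ 23.3.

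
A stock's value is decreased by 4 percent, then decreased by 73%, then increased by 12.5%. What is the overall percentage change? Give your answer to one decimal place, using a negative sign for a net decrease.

-70.8%

The combined multiplier is 0.96 × 0.27 × 1.125 = 0.2916.
That corresponds to a decrease of 70.8%.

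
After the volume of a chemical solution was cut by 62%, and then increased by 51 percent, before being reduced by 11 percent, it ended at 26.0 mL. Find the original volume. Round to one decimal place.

The overall multiplier applied was 0.38 × 1.51 × 0.89 = 0.510682.
So the original volume was 26.0 ÷ 0.510682 ≈ 50.9 mL.

50.9 mL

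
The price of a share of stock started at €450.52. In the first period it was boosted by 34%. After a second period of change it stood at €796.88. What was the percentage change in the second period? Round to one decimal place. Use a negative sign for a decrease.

32.0%

After the first period: €450.52 × 1.34 = €603.6968.
Second-period multiplier: €796.88 ÷ €603.6968 ≈ 1.32.
That is a change of 32.0%.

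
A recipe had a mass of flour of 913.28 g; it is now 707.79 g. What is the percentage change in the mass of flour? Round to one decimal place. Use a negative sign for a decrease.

Change: 707.79 − 913.28 = -205.49.
Relative to the original: -205.49 ÷ 913.28 ≈ -22.5%.

-22.5%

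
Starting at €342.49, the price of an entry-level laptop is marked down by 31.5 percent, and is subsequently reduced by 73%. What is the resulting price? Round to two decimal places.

€63.34

Each change multiplies by a factor: 0.685 × 0.27 = 0.18495.
€342.49 × 0.18495 = €63.3435255 ≈ €63.34.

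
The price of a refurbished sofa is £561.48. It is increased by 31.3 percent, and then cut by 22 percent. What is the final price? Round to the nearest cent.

£575.03

Apply the 31.3% increase: £561.48 × 1.313 = £737.22324.
22% decrease: £737.22324 × 0.78 = £575.0341272 ≈ £575.03.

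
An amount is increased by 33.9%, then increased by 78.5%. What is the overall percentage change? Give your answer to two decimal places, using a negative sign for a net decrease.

A 33.9% increase multiplies by 1.339.
Then a 78.5% increase: 1.339 × 1.785 = 2.390115.
Overall factor 2.390115, i.e. 139.01%.

139.01%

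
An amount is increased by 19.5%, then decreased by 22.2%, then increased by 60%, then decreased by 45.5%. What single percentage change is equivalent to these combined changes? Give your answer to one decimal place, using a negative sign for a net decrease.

The combined multiplier is 1.195 × 0.778 × 1.6 × 0.545 = 0.81070712.
That corresponds to a decrease of 18.9%.

-18.9%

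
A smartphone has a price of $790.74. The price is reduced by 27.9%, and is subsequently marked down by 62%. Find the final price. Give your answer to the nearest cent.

$216.65

After the 27.9% decrease: $790.74 × 0.721 = $570.12354.
62% decrease: $570.12354 × 0.38 = $216.6469452 ≈ $216.65.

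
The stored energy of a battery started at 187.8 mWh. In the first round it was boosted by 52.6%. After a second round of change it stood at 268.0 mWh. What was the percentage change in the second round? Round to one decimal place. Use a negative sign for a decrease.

After the first round: 187.8 × 1.526 = 286.5828.
Second-round multiplier: 268.0 ÷ 286.5828 ≈ 0.93516.
That is a change of -6.5%.

-6.5%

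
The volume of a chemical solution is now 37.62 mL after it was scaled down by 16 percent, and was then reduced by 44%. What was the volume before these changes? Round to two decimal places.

79.97 mL

The overall multiplier applied was 0.84 × 0.56 = 0.4704.
So the original volume was 37.62 ÷ 0.4704 ≈ 79.97 mL.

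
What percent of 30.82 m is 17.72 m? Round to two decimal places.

17.72 m ÷ 30.82 m ≈ 57.50%.

57.50%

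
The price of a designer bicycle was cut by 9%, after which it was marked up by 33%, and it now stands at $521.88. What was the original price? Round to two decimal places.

The overall multiplier applied was 0.91 × 1.33 = 1.2103.
So the original price was $521.88 ÷ 1.2103 ≈ $431.20.

$431.20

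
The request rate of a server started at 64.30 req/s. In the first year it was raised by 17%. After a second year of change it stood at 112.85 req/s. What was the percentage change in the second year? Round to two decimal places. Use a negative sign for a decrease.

50.00%

After the first year: 64.30 × 1.17 = 75.231.
Second-year multiplier: 112.85 ÷ 75.231 ≈ 1.500047.
That is a change of 50.00%.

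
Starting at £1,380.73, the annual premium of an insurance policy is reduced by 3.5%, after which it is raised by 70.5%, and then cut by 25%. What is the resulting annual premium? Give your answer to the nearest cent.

Each change multiplies by a factor: 0.965 × 1.705 × 0.75 = 1.23399375.
£1,380.73 × 1.23399375 = £1703.8121904375 ≈ £1,703.81.

£1,703.81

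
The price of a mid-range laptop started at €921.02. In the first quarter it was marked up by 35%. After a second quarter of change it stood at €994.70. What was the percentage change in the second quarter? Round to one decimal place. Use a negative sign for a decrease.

-20.0%

After the first quarter: €921.02 × 1.35 = €1243.377.
Second-quarter multiplier: €994.70 ÷ €1243.377 ≈ 0.8.
That is a change of -20.0%.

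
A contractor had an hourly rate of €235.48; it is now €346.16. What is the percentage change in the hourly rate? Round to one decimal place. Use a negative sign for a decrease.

Change: €346.16 − €235.48 = €110.68.
Relative to the original: €110.68 ÷ €235.48 ≈ 47.0%.

47.0%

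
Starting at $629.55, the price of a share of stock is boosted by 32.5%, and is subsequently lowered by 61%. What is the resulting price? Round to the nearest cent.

Apply the 32.5% increase: $629.55 × 1.325 = $834.15375.
61% decrease: $834.15375 × 0.39 = $325.3199625 ≈ $325.32.

$325.32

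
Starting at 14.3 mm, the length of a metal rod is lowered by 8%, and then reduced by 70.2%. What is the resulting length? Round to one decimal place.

8% decrease: 14.3 × 0.92 = 13.156.
Apply the 70.2% decrease: 13.156 × 0.298 = 3.920488 ≈ 3.9.

3.9 mm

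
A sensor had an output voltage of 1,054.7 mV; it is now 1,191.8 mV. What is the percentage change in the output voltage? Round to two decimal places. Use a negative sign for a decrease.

Change: 1,191.8 − 1,054.7 = 137.1.
Relative to the original: 137.1 ÷ 1,054.7 ≈ 13.00%.

13.00%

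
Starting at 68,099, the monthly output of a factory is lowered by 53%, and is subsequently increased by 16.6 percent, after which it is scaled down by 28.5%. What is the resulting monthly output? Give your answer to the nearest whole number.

Each change multiplies by a factor: 0.47 × 1.166 × 0.715 = 0.3918343.
68,099 × 0.3918343 = 26683.5239957 ≈ 26,684.

26,684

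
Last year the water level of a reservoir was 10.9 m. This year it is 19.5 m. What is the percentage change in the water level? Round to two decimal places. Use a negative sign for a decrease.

78.90%

Change: 19.5 − 10.9 = 8.6.
Relative to the original: 8.6 ÷ 10.9 ≈ 78.90%.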